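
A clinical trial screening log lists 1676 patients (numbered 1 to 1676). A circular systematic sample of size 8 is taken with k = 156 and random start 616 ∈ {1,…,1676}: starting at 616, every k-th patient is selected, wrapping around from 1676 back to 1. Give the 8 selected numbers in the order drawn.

Selection 1: 616
Selection 2: 616 + 156 = 772
Selection 3: 772 + 156 = 928
Selection 4: 928 + 156 = 1084
Selection 5: 1084 + 156 = 1240
Selection 6: 1240 + 156 = 1396
Selection 7: 1396 + 156 = 1552
Selection 8: 1552 + 156 = 1708 → 1708 − 1676 = 32

616, 772, 928, 1084, 1240, 1396, 1552, 32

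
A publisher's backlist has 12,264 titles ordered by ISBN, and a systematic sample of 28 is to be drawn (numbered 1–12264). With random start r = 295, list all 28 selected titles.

295, 733, 1171, 1609, 2047, 2485, 2923, 3361, 3799, 4237, 4675, 5113, 5551, 5989, 6427, 6865, 7303, 7741, 8179, 8617, 9055, 9493, 9931, 10369, 10807, 11245, 11683, 12121

k = N/n = 12264/28 = 438
title 1: 295
title 2: 295 + 438 = 733
title 3: 733 + 438 = 1171
title 4: 1171 + 438 = 1609
title 5: 1609 + 438 = 2047
title 6: 2047 + 438 = 2485
title 7: 2485 + 438 = 2923
title 8: 2923 + 438 = 3361
title 9: 3361 + 438 = 3799
title 10: 3799 + 438 = 4237
title 11: 4237 + 438 = 4675
title 12: 4675 + 438 = 5113
title 13: 5113 + 438 = 5551
title 14: 5551 + 438 = 5989
title 15: 5989 + 438 = 6427
title 16: 6427 + 438 = 6865
title 17: 6865 + 438 = 7303
title 18: 7303 + 438 = 7741
title 19: 7741 + 438 = 8179
title 20: 8179 + 438 = 8617
title 21: 8617 + 438 = 9055
title 22: 9055 + 438 = 9493
title 23: 9493 + 438 = 9931
title 24: 9931 + 438 = 10369
title 25: 10369 + 438 = 10807
title 26: 10807 + 438 = 11245
title 27: 11245 + 438 = 11683
title 28: 11683 + 438 = 12121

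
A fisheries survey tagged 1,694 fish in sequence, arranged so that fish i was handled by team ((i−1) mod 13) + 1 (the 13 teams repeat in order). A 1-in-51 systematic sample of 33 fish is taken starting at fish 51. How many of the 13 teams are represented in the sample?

13

Consecutive selections differ by k = 51, so their team numbers differ by 51 mod 13 = 12.
gcd(51, 13) = 1, so the sample visits 13/1 = 13 distinct residues mod 13.
Start 51 is team 12; the teams hit are 1, 2, 3, 4, 5, 6, 7, 8, 9, 10, 11, 12, 13.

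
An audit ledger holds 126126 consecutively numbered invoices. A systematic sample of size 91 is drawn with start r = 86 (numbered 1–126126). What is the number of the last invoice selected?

124826

k = 126126/91 = 1386
91st selection = r + (91−1)·k = 86 + 90×1386 = 86 + 124740 = 124826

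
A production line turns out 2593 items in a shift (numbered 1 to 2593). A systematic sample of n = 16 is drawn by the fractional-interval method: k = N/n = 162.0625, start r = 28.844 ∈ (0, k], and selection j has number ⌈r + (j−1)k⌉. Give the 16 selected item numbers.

29, 191, 353, 516, 678, 840, 1002, 1164, 1326, 1488, 1650, 1812, 1974, 2136, 2298, 2460

j=1: r + 0k = 28.844 → ⌈·⌉ = 29
j=2: r + 1k = 190.9065 → ⌈·⌉ = 191
j=3: r + 2k = 352.969 → ⌈·⌉ = 353
j=4: r + 3k = 515.0315 → ⌈·⌉ = 516
j=5: r + 4k = 677.094 → ⌈·⌉ = 678
j=6: r + 5k = 839.1565 → ⌈·⌉ = 840
j=7: r + 6k = 1001.219 → ⌈·⌉ = 1002
j=8: r + 7k = 1163.2815 → ⌈·⌉ = 1164
j=9: r + 8k = 1325.344 → ⌈·⌉ = 1326
j=10: r + 9k = 1487.4065 → ⌈·⌉ = 1488
j=11: r + 10k = 1649.469 → ⌈·⌉ = 1650
j=12: r + 11k = 1811.5315 → ⌈·⌉ = 1812
j=13: r + 12k = 1973.594 → ⌈·⌉ = 1974
j=14: r + 13k = 2135.6565 → ⌈·⌉ = 2136
j=15: r + 14k = 2297.719 → ⌈·⌉ = 2298
j=16: r + 15k = 2459.7815 → ⌈·⌉ = 2460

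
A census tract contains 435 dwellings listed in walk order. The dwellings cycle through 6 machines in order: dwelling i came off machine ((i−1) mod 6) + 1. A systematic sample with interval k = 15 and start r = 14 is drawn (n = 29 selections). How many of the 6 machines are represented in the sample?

Consecutive selections differ by k = 15, so their machine numbers differ by 15 mod 6 = 3.
gcd(15, 6) = 3, so the sample visits 6/3 = 2 distinct residues mod 6.
Start 14 is machine 2; the machines hit are 2, 5.

2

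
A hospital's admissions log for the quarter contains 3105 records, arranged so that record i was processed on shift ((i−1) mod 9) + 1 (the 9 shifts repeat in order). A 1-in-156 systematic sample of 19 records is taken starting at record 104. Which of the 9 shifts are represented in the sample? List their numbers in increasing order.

2, 5, 8

Consecutive selections differ by k = 156, so their shift numbers differ by 156 mod 9 = 3.
gcd(156, 9) = 3, so the sample visits 9/3 = 3 distinct residues mod 9.
Start 104 is shift 5; the shifts hit are 2, 5, 8.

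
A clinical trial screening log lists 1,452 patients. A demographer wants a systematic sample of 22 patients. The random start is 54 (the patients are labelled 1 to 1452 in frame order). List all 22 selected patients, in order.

54, 120, 186, 252, 318, 384, 450, 516, 582, 648, 714, 780, 846, 912, 978, 1044, 1110, 1176, 1242, 1308, 1374, 1440

k = N/n = 1452/22 = 66
patient 1: 54
patient 2: 54 + 66 = 120
patient 3: 120 + 66 = 186
patient 4: 186 + 66 = 252
patient 5: 252 + 66 = 318
patient 6: 318 + 66 = 384
patient 7: 384 + 66 = 450
patient 8: 450 + 66 = 516
patient 9: 516 + 66 = 582
patient 10: 582 + 66 = 648
patient 11: 648 + 66 = 714
patient 12: 714 + 66 = 780
patient 13: 780 + 66 = 846
patient 14: 846 + 66 = 912
patient 15: 912 + 66 = 978
patient 16: 978 + 66 = 1044
patient 17: 1044 + 66 = 1110
patient 18: 1110 + 66 = 1176
patient 19: 1176 + 66 = 1242
patient 20: 1242 + 66 = 1308
patient 21: 1308 + 66 = 1374
patient 22: 1374 + 66 = 1440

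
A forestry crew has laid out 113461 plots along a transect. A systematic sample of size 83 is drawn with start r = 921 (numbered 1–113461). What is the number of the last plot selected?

113015

k = 113461/83 = 1367
83rd selection = r + (83−1)·k = 921 + 82×1367 = 921 + 112094 = 113015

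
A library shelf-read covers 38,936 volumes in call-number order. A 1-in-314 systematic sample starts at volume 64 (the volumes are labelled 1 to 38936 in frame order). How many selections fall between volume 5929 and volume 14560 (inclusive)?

k = 314
First selection ≥ 5929: 64 + ⌈(5929−64)/314⌉·314 = 64 + 19×314 = 6030
Last selection ≤ 14560: 64 + ⌊(14560−64)/314⌋·314 = 64 + 46×314 = 14508
Count = 46 − 19 + 1 = 28

28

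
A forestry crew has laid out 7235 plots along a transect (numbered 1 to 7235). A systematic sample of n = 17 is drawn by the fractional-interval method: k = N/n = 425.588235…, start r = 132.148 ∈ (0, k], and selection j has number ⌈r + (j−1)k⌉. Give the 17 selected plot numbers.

133, 558, 984, 1409, 1835, 2261, 2686, 3112, 3537, 3963, 4389, 4814, 5240, 5665, 6091, 6516, 6942

j=1: r + 0k = 132.148 → ⌈·⌉ = 133
j=2: r + 1k = 557.736235… → ⌈·⌉ = 558
j=3: r + 2k = 983.324470… → ⌈·⌉ = 984
j=4: r + 3k = 1408.912705… → ⌈·⌉ = 1409
j=5: r + 4k = 1834.500941… → ⌈·⌉ = 1835
j=6: r + 5k = 2260.089176… → ⌈·⌉ = 2261
j=7: r + 6k = 2685.677411… → ⌈·⌉ = 2686
j=8: r + 7k = 3111.265647… → ⌈·⌉ = 3112
j=9: r + 8k = 3536.853882… → ⌈·⌉ = 3537
j=10: r + 9k = 3962.442117… → ⌈·⌉ = 3963
j=11: r + 10k = 4388.030352… → ⌈·⌉ = 4389
j=12: r + 11k = 4813.618588… → ⌈·⌉ = 4814
j=13: r + 12k = 5239.206823… → ⌈·⌉ = 5240
j=14: r + 13k = 5664.795058… → ⌈·⌉ = 5665
j=15: r + 14k = 6090.383294… → ⌈·⌉ = 6091
j=16: r + 15k = 6515.971529… → ⌈·⌉ = 6516
j=17: r + 16k = 6941.559764… → ⌈·⌉ = 6942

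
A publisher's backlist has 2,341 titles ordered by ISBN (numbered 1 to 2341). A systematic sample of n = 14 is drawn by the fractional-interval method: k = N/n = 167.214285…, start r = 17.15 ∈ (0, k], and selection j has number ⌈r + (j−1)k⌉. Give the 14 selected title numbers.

18, 185, 352, 519, 687, 854, 1021, 1188, 1355, 1523, 1690, 1857, 2024, 2191

j=1: r + 0k = 17.15 → ⌈·⌉ = 18
j=2: r + 1k = 184.364285… → ⌈·⌉ = 185
j=3: r + 2k = 351.578571… → ⌈·⌉ = 352
j=4: r + 3k = 518.792857… → ⌈·⌉ = 519
j=5: r + 4k = 686.007142… → ⌈·⌉ = 687
j=6: r + 5k = 853.221428… → ⌈·⌉ = 854
j=7: r + 6k = 1020.435714… → ⌈·⌉ = 1021
j=8: r + 7k = 1187.65 → ⌈·⌉ = 1188
j=9: r + 8k = 1354.864285… → ⌈·⌉ = 1355
j=10: r + 9k = 1522.078571… → ⌈·⌉ = 1523
j=11: r + 10k = 1689.292857… → ⌈·⌉ = 1690
j=12: r + 11k = 1856.507142… → ⌈·⌉ = 1857
j=13: r + 12k = 2023.721428… → ⌈·⌉ = 2024
j=14: r + 13k = 2190.935714… → ⌈·⌉ = 2191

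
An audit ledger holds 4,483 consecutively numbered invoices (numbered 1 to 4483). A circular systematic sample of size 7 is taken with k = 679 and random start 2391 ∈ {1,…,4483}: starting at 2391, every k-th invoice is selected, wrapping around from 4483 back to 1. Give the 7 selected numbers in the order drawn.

2391, 3070, 3749, 4428, 624, 1303, 1982

Selection 1: 2391
Selection 2: 2391 + 679 = 3070
Selection 3: 3070 + 679 = 3749
Selection 4: 3749 + 679 = 4428
Selection 5: 4428 + 679 = 5107 → 5107 − 4483 = 624
Selection 6: 624 + 679 = 1303
Selection 7: 1303 + 679 = 1982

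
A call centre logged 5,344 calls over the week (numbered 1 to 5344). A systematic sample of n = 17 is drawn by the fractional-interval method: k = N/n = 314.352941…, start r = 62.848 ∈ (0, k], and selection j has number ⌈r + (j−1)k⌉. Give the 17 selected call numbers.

j=1: r + 0k = 62.848 → ⌈·⌉ = 63
j=2: r + 1k = 377.200941… → ⌈·⌉ = 378
j=3: r + 2k = 691.553882… → ⌈·⌉ = 692
j=4: r + 3k = 1005.906823… → ⌈·⌉ = 1006
j=5: r + 4k = 1320.259764… → ⌈·⌉ = 1321
j=6: r + 5k = 1634.612705… → ⌈·⌉ = 1635
j=7: r + 6k = 1948.965647… → ⌈·⌉ = 1949
j=8: r + 7k = 2263.318588… → ⌈·⌉ = 2264
j=9: r + 8k = 2577.671529… → ⌈·⌉ = 2578
j=10: r + 9k = 2892.024470… → ⌈·⌉ = 2893
j=11: r + 10k = 3206.377411… → ⌈·⌉ = 3207
j=12: r + 11k = 3520.730352… → ⌈·⌉ = 3521
j=13: r + 12k = 3835.083294… → ⌈·⌉ = 3836
j=14: r + 13k = 4149.436235… → ⌈·⌉ = 4150
j=15: r + 14k = 4463.789176… → ⌈·⌉ = 4464
j=16: r + 15k = 4778.142117… → ⌈·⌉ = 4779
j=17: r + 16k = 5092.495058… → ⌈·⌉ = 5093

63, 378, 692, 1006, 1321, 1635, 1949, 2264, 2578, 2893, 3207, 3521, 3836, 4150, 4464, 4779, 5093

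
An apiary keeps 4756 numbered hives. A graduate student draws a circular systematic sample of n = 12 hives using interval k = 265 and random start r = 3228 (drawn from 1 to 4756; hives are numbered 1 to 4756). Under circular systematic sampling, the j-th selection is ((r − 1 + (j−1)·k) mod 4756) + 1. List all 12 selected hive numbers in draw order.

3228, 3493, 3758, 4023, 4288, 4553, 62, 327, 592, 857, 1122, 1387

Selection 1: 3228
Selection 2: 3228 + 265 = 3493
Selection 3: 3493 + 265 = 3758
Selection 4: 3758 + 265 = 4023
Selection 5: 4023 + 265 = 4288
Selection 6: 4288 + 265 = 4553
Selection 7: 4553 + 265 = 4818 → 4818 − 4756 = 62
Selection 8: 62 + 265 = 327
Selection 9: 327 + 265 = 592
Selection 10: 592 + 265 = 857
Selection 11: 857 + 265 = 1122
Selection 12: 1122 + 265 = 1387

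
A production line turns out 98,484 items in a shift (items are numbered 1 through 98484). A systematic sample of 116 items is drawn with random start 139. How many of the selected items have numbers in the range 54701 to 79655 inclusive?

29

k = 98484/116 = 849
First selection ≥ 54701: 139 + ⌈(54701−139)/849⌉·849 = 139 + 65×849 = 55324
Last selection ≤ 79655: 139 + ⌊(79655−139)/849⌋·849 = 139 + 93×849 = 79096
Count = 93 − 65 + 1 = 29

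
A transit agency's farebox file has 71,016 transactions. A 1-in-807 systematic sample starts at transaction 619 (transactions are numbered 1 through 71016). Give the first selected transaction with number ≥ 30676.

k = 807
Steps past start: ⌈(30676 − 619)/807⌉ = ⌈30057/807⌉ = 38
Selected transaction: 619 + 38×807 = 31285

31285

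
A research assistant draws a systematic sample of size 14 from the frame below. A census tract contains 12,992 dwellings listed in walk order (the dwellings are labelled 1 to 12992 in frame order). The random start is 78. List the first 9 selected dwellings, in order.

k = N/n = 12992/14 = 928
dwelling 1: 78
dwelling 2: 78 + 928 = 1006
dwelling 3: 1006 + 928 = 1934
dwelling 4: 1934 + 928 = 2862
dwelling 5: 2862 + 928 = 3790
dwelling 6: 3790 + 928 = 4718
dwelling 7: 4718 + 928 = 5646
dwelling 8: 5646 + 928 = 6574
dwelling 9: 6574 + 928 = 7502

78, 1006, 1934, 2862, 3790, 4718, 5646, 6574, 7502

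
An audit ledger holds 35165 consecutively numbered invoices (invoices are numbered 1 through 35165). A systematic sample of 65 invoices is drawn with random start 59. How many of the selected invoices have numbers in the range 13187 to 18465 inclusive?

k = 35165/65 = 541
First selection ≥ 13187: 59 + ⌈(13187−59)/541⌉·541 = 59 + 25×541 = 13584
Last selection ≤ 18465: 59 + ⌊(18465−59)/541⌋·541 = 59 + 34×541 = 18453
Count = 34 − 25 + 1 = 10

10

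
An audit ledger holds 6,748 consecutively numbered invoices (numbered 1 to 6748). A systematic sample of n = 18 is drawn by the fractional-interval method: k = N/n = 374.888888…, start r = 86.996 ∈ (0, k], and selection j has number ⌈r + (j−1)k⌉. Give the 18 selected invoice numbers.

87, 462, 837, 1212, 1587, 1962, 2337, 2712, 3087, 3461, 3836, 4211, 4586, 4961, 5336, 5711, 6086, 6461

j=1: r + 0k = 86.996 → ⌈·⌉ = 87
j=2: r + 1k = 461.884888… → ⌈·⌉ = 462
j=3: r + 2k = 836.773777… → ⌈·⌉ = 837
j=4: r + 3k = 1211.662666… → ⌈·⌉ = 1212
j=5: r + 4k = 1586.551555… → ⌈·⌉ = 1587
j=6: r + 5k = 1961.440444… → ⌈·⌉ = 1962
j=7: r + 6k = 2336.329333… → ⌈·⌉ = 2337
j=8: r + 7k = 2711.218222… → ⌈·⌉ = 2712
j=9: r + 8k = 3086.107111… → ⌈·⌉ = 3087
j=10: r + 9k = 3460.996 → ⌈·⌉ = 3461
j=11: r + 10k = 3835.884888… → ⌈·⌉ = 3836
j=12: r + 11k = 4210.773777… → ⌈·⌉ = 4211
j=13: r + 12k = 4585.662666… → ⌈·⌉ = 4586
j=14: r + 13k = 4960.551555… → ⌈·⌉ = 4961
j=15: r + 14k = 5335.440444… → ⌈·⌉ = 5336
j=16: r + 15k = 5710.329333… → ⌈·⌉ = 5711
j=17: r + 16k = 6085.218222… → ⌈·⌉ = 6086
j=18: r + 17k = 6460.107111… → ⌈·⌉ = 6461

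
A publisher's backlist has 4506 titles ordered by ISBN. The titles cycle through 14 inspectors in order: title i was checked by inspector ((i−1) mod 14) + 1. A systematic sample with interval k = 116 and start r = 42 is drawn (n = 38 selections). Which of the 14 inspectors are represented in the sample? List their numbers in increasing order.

Consecutive selections differ by k = 116, so their inspector numbers differ by 116 mod 14 = 4.
gcd(116, 14) = 2, so the sample visits 14/2 = 7 distinct residues mod 14.
Start 42 is inspector 14; the inspectors hit are 2, 4, 6, 8, 10, 12, 14.

2, 4, 6, 8, 10, 12, 14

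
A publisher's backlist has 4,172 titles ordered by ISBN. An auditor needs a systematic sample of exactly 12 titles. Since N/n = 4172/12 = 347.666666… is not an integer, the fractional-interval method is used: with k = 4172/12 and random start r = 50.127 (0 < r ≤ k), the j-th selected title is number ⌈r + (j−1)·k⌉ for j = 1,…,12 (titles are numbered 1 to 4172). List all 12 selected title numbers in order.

51, 398, 746, 1094, 1441, 1789, 2137, 2484, 2832, 3180, 3527, 3875

j=1: r + 0k = 50.127 → ⌈·⌉ = 51
j=2: r + 1k = 397.793666… → ⌈·⌉ = 398
j=3: r + 2k = 745.460333… → ⌈·⌉ = 746
j=4: r + 3k = 1093.127 → ⌈·⌉ = 1094
j=5: r + 4k = 1440.793666… → ⌈·⌉ = 1441
j=6: r + 5k = 1788.460333… → ⌈·⌉ = 1789
j=7: r + 6k = 2136.127 → ⌈·⌉ = 2137
j=8: r + 7k = 2483.793666… → ⌈·⌉ = 2484
j=9: r + 8k = 2831.460333… → ⌈·⌉ = 2832
j=10: r + 9k = 3179.127 → ⌈·⌉ = 3180
j=11: r + 10k = 3526.793666… → ⌈·⌉ = 3527
j=12: r + 11k = 3874.460333… → ⌈·⌉ = 3875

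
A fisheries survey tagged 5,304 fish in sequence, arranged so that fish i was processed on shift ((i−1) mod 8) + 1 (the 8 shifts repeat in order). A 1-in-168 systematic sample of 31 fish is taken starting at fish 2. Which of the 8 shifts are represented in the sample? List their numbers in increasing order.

Consecutive selections differ by k = 168, so their shift numbers differ by 168 mod 8 = 0.
gcd(168, 8) = 8, so the sample visits 8/8 = 1 distinct residues mod 8.
Start 2 is shift 2; the shifts hit are 2.

2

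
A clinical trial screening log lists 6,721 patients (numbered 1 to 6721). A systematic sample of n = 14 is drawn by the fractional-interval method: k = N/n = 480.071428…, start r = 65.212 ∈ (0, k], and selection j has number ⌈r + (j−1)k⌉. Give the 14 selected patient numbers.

j=1: r + 0k = 65.212 → ⌈·⌉ = 66
j=2: r + 1k = 545.283428… → ⌈·⌉ = 546
j=3: r + 2k = 1025.354857… → ⌈·⌉ = 1026
j=4: r + 3k = 1505.426285… → ⌈·⌉ = 1506
j=5: r + 4k = 1985.497714… → ⌈·⌉ = 1986
j=6: r + 5k = 2465.569142… → ⌈·⌉ = 2466
j=7: r + 6k = 2945.640571… → ⌈·⌉ = 2946
j=8: r + 7k = 3425.712 → ⌈·⌉ = 3426
j=9: r + 8k = 3905.783428… → ⌈·⌉ = 3906
j=10: r + 9k = 4385.854857… → ⌈·⌉ = 4386
j=11: r + 10k = 4865.926285… → ⌈·⌉ = 4866
j=12: r + 11k = 5345.997714… → ⌈·⌉ = 5346
j=13: r + 12k = 5826.069142… → ⌈·⌉ = 5827
j=14: r + 13k = 6306.140571… → ⌈·⌉ = 6307

66, 546, 1026, 1506, 1986, 2466, 2946, 3426, 3906, 4386, 4866, 5346, 5827, 6307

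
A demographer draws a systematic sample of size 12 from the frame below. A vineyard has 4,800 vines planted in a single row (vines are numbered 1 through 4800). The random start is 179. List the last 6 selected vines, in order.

2579, 2979, 3379, 3779, 4179, 4579

k = N/n = 4800/12 = 400
7th selection = 179 + 6×400 = 2579
8th: 2579 + 400 = 2979
9th: 2979 + 400 = 3379
10th: 3379 + 400 = 3779
11th: 3779 + 400 = 4179
12th: 4179 + 400 = 4579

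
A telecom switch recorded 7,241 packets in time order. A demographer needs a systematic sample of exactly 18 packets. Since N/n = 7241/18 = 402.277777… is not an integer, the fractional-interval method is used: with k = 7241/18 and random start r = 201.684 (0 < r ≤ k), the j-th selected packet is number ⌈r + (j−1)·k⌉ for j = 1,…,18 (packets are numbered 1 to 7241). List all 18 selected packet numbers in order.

202, 604, 1007, 1409, 1811, 2214, 2616, 3018, 3420, 3823, 4225, 4627, 5030, 5432, 5834, 6236, 6639, 7041

j=1: r + 0k = 201.684 → ⌈·⌉ = 202
j=2: r + 1k = 603.961777… → ⌈·⌉ = 604
j=3: r + 2k = 1006.239555… → ⌈·⌉ = 1007
j=4: r + 3k = 1408.517333… → ⌈·⌉ = 1409
j=5: r + 4k = 1810.795111… → ⌈·⌉ = 1811
j=6: r + 5k = 2213.072888… → ⌈·⌉ = 2214
j=7: r + 6k = 2615.350666… → ⌈·⌉ = 2616
j=8: r + 7k = 3017.628444… → ⌈·⌉ = 3018
j=9: r + 8k = 3419.906222… → ⌈·⌉ = 3420
j=10: r + 9k = 3822.184 → ⌈·⌉ = 3823
j=11: r + 10k = 4224.461777… → ⌈·⌉ = 4225
j=12: r + 11k = 4626.739555… → ⌈·⌉ = 4627
j=13: r + 12k = 5029.017333… → ⌈·⌉ = 5030
j=14: r + 13k = 5431.295111… → ⌈·⌉ = 5432
j=15: r + 14k = 5833.572888… → ⌈·⌉ = 5834
j=16: r + 15k = 6235.850666… → ⌈·⌉ = 6236
j=17: r + 16k = 6638.128444… → ⌈·⌉ = 6639
j=18: r + 17k = 7040.406222… → ⌈·⌉ = 7041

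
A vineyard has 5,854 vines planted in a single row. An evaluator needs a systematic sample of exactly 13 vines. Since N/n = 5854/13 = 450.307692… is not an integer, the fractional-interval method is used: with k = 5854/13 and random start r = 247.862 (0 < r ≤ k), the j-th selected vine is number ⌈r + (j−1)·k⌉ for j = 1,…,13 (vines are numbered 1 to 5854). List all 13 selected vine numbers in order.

248, 699, 1149, 1599, 2050, 2500, 2950, 3401, 3851, 4301, 4751, 5202, 5652

j=1: r + 0k = 247.862 → ⌈·⌉ = 248
j=2: r + 1k = 698.169692… → ⌈·⌉ = 699
j=3: r + 2k = 1148.477384… → ⌈·⌉ = 1149
j=4: r + 3k = 1598.785076… → ⌈·⌉ = 1599
j=5: r + 4k = 2049.092769… → ⌈·⌉ = 2050
j=6: r + 5k = 2499.400461… → ⌈·⌉ = 2500
j=7: r + 6k = 2949.708153… → ⌈·⌉ = 2950
j=8: r + 7k = 3400.015846… → ⌈·⌉ = 3401
j=9: r + 8k = 3850.323538… → ⌈·⌉ = 3851
j=10: r + 9k = 4300.631230… → ⌈·⌉ = 4301
j=11: r + 10k = 4750.938923… → ⌈·⌉ = 4751
j=12: r + 11k = 5201.246615… → ⌈·⌉ = 5202
j=13: r + 12k = 5651.554307… → ⌈·⌉ = 5652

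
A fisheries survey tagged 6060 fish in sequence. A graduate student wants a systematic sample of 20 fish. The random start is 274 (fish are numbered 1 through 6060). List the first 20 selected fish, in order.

274, 577, 880, 1183, 1486, 1789, 2092, 2395, 2698, 3001, 3304, 3607, 3910, 4213, 4516, 4819, 5122, 5425, 5728, 6031

k = N/n = 6060/20 = 303
fish 1: 274
fish 2: 274 + 303 = 577
fish 3: 577 + 303 = 880
fish 4: 880 + 303 = 1183
fish 5: 1183 + 303 = 1486
fish 6: 1486 + 303 = 1789
fish 7: 1789 + 303 = 2092
fish 8: 2092 + 303 = 2395
fish 9: 2395 + 303 = 2698
fish 10: 2698 + 303 = 3001
fish 11: 3001 + 303 = 3304
fish 12: 3304 + 303 = 3607
fish 13: 3607 + 303 = 3910
fish 14: 3910 + 303 = 4213
fish 15: 4213 + 303 = 4516
fish 16: 4516 + 303 = 4819
fish 17: 4819 + 303 = 5122
fish 18: 5122 + 303 = 5425
fish 19: 5425 + 303 = 5728
fish 20: 5728 + 303 = 6031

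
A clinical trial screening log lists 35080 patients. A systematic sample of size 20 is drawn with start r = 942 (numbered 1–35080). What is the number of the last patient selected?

k = 35080/20 = 1754
20th selection = r + (20−1)·k = 942 + 19×1754 = 942 + 33326 = 34268

34268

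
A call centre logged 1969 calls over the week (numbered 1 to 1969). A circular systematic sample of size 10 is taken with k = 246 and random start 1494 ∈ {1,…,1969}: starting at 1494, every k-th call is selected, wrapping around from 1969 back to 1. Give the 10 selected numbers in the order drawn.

1494, 1740, 17, 263, 509, 755, 1001, 1247, 1493, 1739

Selection 1: 1494
Selection 2: 1494 + 246 = 1740
Selection 3: 1740 + 246 = 1986 → 1986 − 1969 = 17
Selection 4: 17 + 246 = 263
Selection 5: 263 + 246 = 509
Selection 6: 509 + 246 = 755
Selection 7: 755 + 246 = 1001
Selection 8: 1001 + 246 = 1247
Selection 9: 1247 + 246 = 1493
Selection 10: 1493 + 246 = 1739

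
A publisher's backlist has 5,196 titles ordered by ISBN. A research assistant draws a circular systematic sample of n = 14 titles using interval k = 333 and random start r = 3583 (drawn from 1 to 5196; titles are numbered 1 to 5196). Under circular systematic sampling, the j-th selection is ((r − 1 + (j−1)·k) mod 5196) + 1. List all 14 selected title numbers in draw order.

3583, 3916, 4249, 4582, 4915, 52, 385, 718, 1051, 1384, 1717, 2050, 2383, 2716

Selection 1: 3583
Selection 2: 3583 + 333 = 3916
Selection 3: 3916 + 333 = 4249
Selection 4: 4249 + 333 = 4582
Selection 5: 4582 + 333 = 4915
Selection 6: 4915 + 333 = 5248 → 5248 − 5196 = 52
Selection 7: 52 + 333 = 385
Selection 8: 385 + 333 = 718
Selection 9: 718 + 333 = 1051
Selection 10: 1051 + 333 = 1384
Selection 11: 1384 + 333 = 1717
Selection 12: 1717 + 333 = 2050
Selection 13: 2050 + 333 = 2383
Selection 14: 2383 + 333 = 2716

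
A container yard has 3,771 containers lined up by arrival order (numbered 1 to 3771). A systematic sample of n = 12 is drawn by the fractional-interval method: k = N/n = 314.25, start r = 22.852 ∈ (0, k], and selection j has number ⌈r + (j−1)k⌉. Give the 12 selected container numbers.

j=1: r + 0k = 22.852 → ⌈·⌉ = 23
j=2: r + 1k = 337.102 → ⌈·⌉ = 338
j=3: r + 2k = 651.352 → ⌈·⌉ = 652
j=4: r + 3k = 965.602 → ⌈·⌉ = 966
j=5: r + 4k = 1279.852 → ⌈·⌉ = 1280
j=6: r + 5k = 1594.102 → ⌈·⌉ = 1595
j=7: r + 6k = 1908.352 → ⌈·⌉ = 1909
j=8: r + 7k = 2222.602 → ⌈·⌉ = 2223
j=9: r + 8k = 2536.852 → ⌈·⌉ = 2537
j=10: r + 9k = 2851.102 → ⌈·⌉ = 2852
j=11: r + 10k = 3165.352 → ⌈·⌉ = 3166
j=12: r + 11k = 3479.602 → ⌈·⌉ = 3480

23, 338, 652, 966, 1280, 1595, 1909, 2223, 2537, 2852, 3166, 3480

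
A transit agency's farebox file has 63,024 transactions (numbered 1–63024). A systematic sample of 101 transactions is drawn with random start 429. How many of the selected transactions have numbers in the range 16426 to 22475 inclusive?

k = 63024/101 = 624
First selection ≥ 16426: 429 + ⌈(16426−429)/624⌉·624 = 429 + 26×624 = 16653
Last selection ≤ 22475: 429 + ⌊(22475−429)/624⌋·624 = 429 + 35×624 = 22269
Count = 35 − 26 + 1 = 10

10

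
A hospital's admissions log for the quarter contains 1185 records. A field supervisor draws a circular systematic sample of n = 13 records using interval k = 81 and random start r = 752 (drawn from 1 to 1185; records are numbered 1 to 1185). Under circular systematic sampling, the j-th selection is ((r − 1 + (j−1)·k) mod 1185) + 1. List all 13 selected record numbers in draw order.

752, 833, 914, 995, 1076, 1157, 53, 134, 215, 296, 377, 458, 539

Selection 1: 752
Selection 2: 752 + 81 = 833
Selection 3: 833 + 81 = 914
Selection 4: 914 + 81 = 995
Selection 5: 995 + 81 = 1076
Selection 6: 1076 + 81 = 1157
Selection 7: 1157 + 81 = 1238 → 1238 − 1185 = 53
Selection 8: 53 + 81 = 134
Selection 9: 134 + 81 = 215
Selection 10: 215 + 81 = 296
Selection 11: 296 + 81 = 377
Selection 12: 377 + 81 = 458
Selection 13: 458 + 81 = 539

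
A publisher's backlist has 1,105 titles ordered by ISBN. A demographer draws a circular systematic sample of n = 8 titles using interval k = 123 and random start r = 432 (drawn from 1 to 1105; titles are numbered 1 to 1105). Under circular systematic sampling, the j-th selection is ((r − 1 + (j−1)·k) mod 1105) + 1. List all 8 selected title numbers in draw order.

432, 555, 678, 801, 924, 1047, 65, 188

Selection 1: 432
Selection 2: 432 + 123 = 555
Selection 3: 555 + 123 = 678
Selection 4: 678 + 123 = 801
Selection 5: 801 + 123 = 924
Selection 6: 924 + 123 = 1047
Selection 7: 1047 + 123 = 1170 → 1170 − 1105 = 65
Selection 8: 65 + 123 = 188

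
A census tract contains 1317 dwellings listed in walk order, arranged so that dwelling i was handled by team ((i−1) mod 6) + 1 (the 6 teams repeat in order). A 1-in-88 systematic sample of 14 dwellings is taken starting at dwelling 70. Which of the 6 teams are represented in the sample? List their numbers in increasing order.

Consecutive selections differ by k = 88, so their team numbers differ by 88 mod 6 = 4.
gcd(88, 6) = 2, so the sample visits 6/2 = 3 distinct residues mod 6.
Start 70 is team 4; the teams hit are 2, 4, 6.

2, 4, 6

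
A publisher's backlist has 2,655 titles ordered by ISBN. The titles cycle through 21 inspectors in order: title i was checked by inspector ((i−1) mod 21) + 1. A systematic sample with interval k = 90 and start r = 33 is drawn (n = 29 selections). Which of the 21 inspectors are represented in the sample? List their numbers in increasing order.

Consecutive selections differ by k = 90, so their inspector numbers differ by 90 mod 21 = 6.
gcd(90, 21) = 3, so the sample visits 21/3 = 7 distinct residues mod 21.
Start 33 is inspector 12; the inspectors hit are 3, 6, 9, 12, 15, 18, 21.

3, 6, 9, 12, 15, 18, 21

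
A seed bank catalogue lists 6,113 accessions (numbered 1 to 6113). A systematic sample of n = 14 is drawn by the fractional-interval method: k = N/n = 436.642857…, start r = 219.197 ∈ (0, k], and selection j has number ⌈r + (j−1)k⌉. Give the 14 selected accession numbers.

220, 656, 1093, 1530, 1966, 2403, 2840, 3276, 3713, 4149, 4586, 5023, 5459, 5896

j=1: r + 0k = 219.197 → ⌈·⌉ = 220
j=2: r + 1k = 655.839857… → ⌈·⌉ = 656
j=3: r + 2k = 1092.482714… → ⌈·⌉ = 1093
j=4: r + 3k = 1529.125571… → ⌈·⌉ = 1530
j=5: r + 4k = 1965.768428… → ⌈·⌉ = 1966
j=6: r + 5k = 2402.411285… → ⌈·⌉ = 2403
j=7: r + 6k = 2839.054142… → ⌈·⌉ = 2840
j=8: r + 7k = 3275.697 → ⌈·⌉ = 3276
j=9: r + 8k = 3712.339857… → ⌈·⌉ = 3713
j=10: r + 9k = 4148.982714… → ⌈·⌉ = 4149
j=11: r + 10k = 4585.625571… → ⌈·⌉ = 4586
j=12: r + 11k = 5022.268428… → ⌈·⌉ = 5023
j=13: r + 12k = 5458.911285… → ⌈·⌉ = 5459
j=14: r + 13k = 5895.554142… → ⌈·⌉ = 5896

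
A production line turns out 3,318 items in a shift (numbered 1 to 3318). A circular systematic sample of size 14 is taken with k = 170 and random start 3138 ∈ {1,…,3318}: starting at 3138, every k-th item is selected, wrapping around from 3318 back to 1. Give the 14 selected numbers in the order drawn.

Selection 1: 3138
Selection 2: 3138 + 170 = 3308
Selection 3: 3308 + 170 = 3478 → 3478 − 3318 = 160
Selection 4: 160 + 170 = 330
Selection 5: 330 + 170 = 500
Selection 6: 500 + 170 = 670
Selection 7: 670 + 170 = 840
Selection 8: 840 + 170 = 1010
Selection 9: 1010 + 170 = 1180
Selection 10: 1180 + 170 = 1350
Selection 11: 1350 + 170 = 1520
Selection 12: 1520 + 170 = 1690
Selection 13: 1690 + 170 = 1860
Selection 14: 1860 + 170 = 2030

3138, 3308, 160, 330, 500, 670, 840, 1010, 1180, 1350, 1520, 1690, 1860, 2030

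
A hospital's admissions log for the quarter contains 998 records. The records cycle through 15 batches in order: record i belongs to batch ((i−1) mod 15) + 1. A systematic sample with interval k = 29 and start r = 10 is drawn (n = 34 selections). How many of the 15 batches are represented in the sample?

Consecutive selections differ by k = 29, so their batch numbers differ by 29 mod 15 = 14.
gcd(29, 15) = 1, so the sample visits 15/1 = 15 distinct residues mod 15.
Start 10 is batch 10; the batches hit are 1, 2, 3, 4, 5, 6, 7, 8, 9, 10, 11, 12, 13, 14, 15.

15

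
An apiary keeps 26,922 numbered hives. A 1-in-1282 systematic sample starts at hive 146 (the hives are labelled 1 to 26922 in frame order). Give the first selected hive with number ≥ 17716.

18094

k = 1282
Steps past start: ⌈(17716 − 146)/1282⌉ = ⌈17570/1282⌉ = 14
Selected hive: 146 + 14×1282 = 18094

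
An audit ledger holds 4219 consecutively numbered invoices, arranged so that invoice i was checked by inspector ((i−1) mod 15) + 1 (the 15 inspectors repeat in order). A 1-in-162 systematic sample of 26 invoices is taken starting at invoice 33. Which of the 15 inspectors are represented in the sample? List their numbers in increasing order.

Consecutive selections differ by k = 162, so their inspector numbers differ by 162 mod 15 = 12.
gcd(162, 15) = 3, so the sample visits 15/3 = 5 distinct residues mod 15.
Start 33 is inspector 3; the inspectors hit are 3, 6, 9, 12, 15.

3, 6, 9, 12, 15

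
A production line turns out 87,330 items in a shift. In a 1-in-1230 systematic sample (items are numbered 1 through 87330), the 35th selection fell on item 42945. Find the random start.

k = 1230
r = 42945 − (35−1)×1230 = 42945 − 41820 = 1125

1125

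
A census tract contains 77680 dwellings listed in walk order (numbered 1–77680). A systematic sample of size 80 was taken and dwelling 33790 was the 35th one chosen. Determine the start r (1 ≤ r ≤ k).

k = 77680/80 = 971
r = 33790 − (35−1)×971 = 33790 − 33014 = 776

776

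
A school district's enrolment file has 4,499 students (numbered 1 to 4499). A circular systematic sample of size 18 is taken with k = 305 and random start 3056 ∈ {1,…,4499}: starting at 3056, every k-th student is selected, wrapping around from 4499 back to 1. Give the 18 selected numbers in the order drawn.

Selection 1: 3056
Selection 2: 3056 + 305 = 3361
Selection 3: 3361 + 305 = 3666
Selection 4: 3666 + 305 = 3971
Selection 5: 3971 + 305 = 4276
Selection 6: 4276 + 305 = 4581 → 4581 − 4499 = 82
Selection 7: 82 + 305 = 387
Selection 8: 387 + 305 = 692
Selection 9: 692 + 305 = 997
Selection 10: 997 + 305 = 1302
Selection 11: 1302 + 305 = 1607
Selection 12: 1607 + 305 = 1912
Selection 13: 1912 + 305 = 2217
Selection 14: 2217 + 305 = 2522
Selection 15: 2522 + 305 = 2827
Selection 16: 2827 + 305 = 3132
Selection 17: 3132 + 305 = 3437
Selection 18: 3437 + 305 = 3742

3056, 3361, 3666, 3971, 4276, 82, 387, 692, 997, 1302, 1607, 1912, 2217, 2522, 2827, 3132, 3437, 3742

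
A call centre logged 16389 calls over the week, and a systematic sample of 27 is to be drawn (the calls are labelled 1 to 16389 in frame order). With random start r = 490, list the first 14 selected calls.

k = N/n = 16389/27 = 607
call 1: 490
call 2: 490 + 607 = 1097
call 3: 1097 + 607 = 1704
call 4: 1704 + 607 = 2311
call 5: 2311 + 607 = 2918
call 6: 2918 + 607 = 3525
call 7: 3525 + 607 = 4132
call 8: 4132 + 607 = 4739
call 9: 4739 + 607 = 5346
call 10: 5346 + 607 = 5953
call 11: 5953 + 607 = 6560
call 12: 6560 + 607 = 7167
call 13: 7167 + 607 = 7774
call 14: 7774 + 607 = 8381

490, 1097, 1704, 2311, 2918, 3525, 4132, 4739, 5346, 5953, 6560, 7167, 7774, 8381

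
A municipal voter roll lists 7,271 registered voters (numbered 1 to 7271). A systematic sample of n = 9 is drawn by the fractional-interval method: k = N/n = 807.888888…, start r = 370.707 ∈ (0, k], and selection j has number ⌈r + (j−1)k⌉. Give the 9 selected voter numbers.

j=1: r + 0k = 370.707 → ⌈·⌉ = 371
j=2: r + 1k = 1178.595888… → ⌈·⌉ = 1179
j=3: r + 2k = 1986.484777… → ⌈·⌉ = 1987
j=4: r + 3k = 2794.373666… → ⌈·⌉ = 2795
j=5: r + 4k = 3602.262555… → ⌈·⌉ = 3603
j=6: r + 5k = 4410.151444… → ⌈·⌉ = 4411
j=7: r + 6k = 5218.040333… → ⌈·⌉ = 5219
j=8: r + 7k = 6025.929222… → ⌈·⌉ = 6026
j=9: r + 8k = 6833.818111… → ⌈·⌉ = 6834

371, 1179, 1987, 2795, 3603, 4411, 5219, 6026, 6834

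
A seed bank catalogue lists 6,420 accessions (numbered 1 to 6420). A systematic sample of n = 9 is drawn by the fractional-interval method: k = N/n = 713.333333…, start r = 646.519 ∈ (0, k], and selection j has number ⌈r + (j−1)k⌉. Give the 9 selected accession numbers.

j=1: r + 0k = 646.519 → ⌈·⌉ = 647
j=2: r + 1k = 1359.852333… → ⌈·⌉ = 1360
j=3: r + 2k = 2073.185666… → ⌈·⌉ = 2074
j=4: r + 3k = 2786.519 → ⌈·⌉ = 2787
j=5: r + 4k = 3499.852333… → ⌈·⌉ = 3500
j=6: r + 5k = 4213.185666… → ⌈·⌉ = 4214
j=7: r + 6k = 4926.519 → ⌈·⌉ = 4927
j=8: r + 7k = 5639.852333… → ⌈·⌉ = 5640
j=9: r + 8k = 6353.185666… → ⌈·⌉ = 6354

647, 1360, 2074, 2787, 3500, 4214, 4927, 5640, 6354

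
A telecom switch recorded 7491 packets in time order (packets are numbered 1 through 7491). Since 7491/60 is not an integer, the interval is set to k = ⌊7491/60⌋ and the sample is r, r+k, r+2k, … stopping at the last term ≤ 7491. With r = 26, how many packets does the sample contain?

k = ⌊7491/60⌋ = 124
Achieved size = ⌊(7491 − 26)/124⌋ + 1 = ⌊7465/124⌋ + 1 = 60 + 1 = 61
(last selection: 26 + 60×124 = 7466 ≤ 7491; next would be 7590 > 7491)

61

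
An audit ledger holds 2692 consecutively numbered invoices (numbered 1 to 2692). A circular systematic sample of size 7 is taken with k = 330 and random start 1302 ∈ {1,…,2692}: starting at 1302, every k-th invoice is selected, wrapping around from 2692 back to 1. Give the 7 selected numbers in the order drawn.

1302, 1632, 1962, 2292, 2622, 260, 590

Selection 1: 1302
Selection 2: 1302 + 330 = 1632
Selection 3: 1632 + 330 = 1962
Selection 4: 1962 + 330 = 2292
Selection 5: 2292 + 330 = 2622
Selection 6: 2622 + 330 = 2952 → 2952 − 2692 = 260
Selection 7: 260 + 330 = 590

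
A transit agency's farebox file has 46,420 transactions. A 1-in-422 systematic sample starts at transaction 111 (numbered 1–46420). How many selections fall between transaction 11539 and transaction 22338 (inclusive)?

k = 422
First selection ≥ 11539: 111 + ⌈(11539−111)/422⌉·422 = 111 + 28×422 = 11927
Last selection ≤ 22338: 111 + ⌊(22338−111)/422⌋·422 = 111 + 52×422 = 22055
Count = 52 − 28 + 1 = 25

25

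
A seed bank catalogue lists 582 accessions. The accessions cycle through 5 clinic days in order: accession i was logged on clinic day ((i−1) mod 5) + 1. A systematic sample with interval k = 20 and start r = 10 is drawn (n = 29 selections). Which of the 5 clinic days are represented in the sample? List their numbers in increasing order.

Consecutive selections differ by k = 20, so their clinic day numbers differ by 20 mod 5 = 0.
gcd(20, 5) = 5, so the sample visits 5/5 = 1 distinct residues mod 5.
Start 10 is clinic day 5; the clinic days hit are 5.

5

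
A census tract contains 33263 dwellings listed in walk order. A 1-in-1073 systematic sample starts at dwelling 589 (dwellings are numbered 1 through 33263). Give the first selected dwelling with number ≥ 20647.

k = 1073
Steps past start: ⌈(20647 − 589)/1073⌉ = ⌈20058/1073⌉ = 19
Selected dwelling: 589 + 19×1073 = 20976

20976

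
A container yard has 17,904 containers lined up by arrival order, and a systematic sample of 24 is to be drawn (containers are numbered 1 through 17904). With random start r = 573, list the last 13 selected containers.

k = N/n = 17904/24 = 746
12th selection = 573 + 11×746 = 8779
13th: 8779 + 746 = 9525
14th: 9525 + 746 = 10271
15th: 10271 + 746 = 11017
16th: 11017 + 746 = 11763
17th: 11763 + 746 = 12509
18th: 12509 + 746 = 13255
19th: 13255 + 746 = 14001
20th: 14001 + 746 = 14747
21st: 14747 + 746 = 15493
22nd: 15493 + 746 = 16239
23rd: 16239 + 746 = 16985
24th: 16985 + 746 = 17731

8779, 9525, 10271, 11017, 11763, 12509, 13255, 14001, 14747, 15493, 16239, 16985, 17731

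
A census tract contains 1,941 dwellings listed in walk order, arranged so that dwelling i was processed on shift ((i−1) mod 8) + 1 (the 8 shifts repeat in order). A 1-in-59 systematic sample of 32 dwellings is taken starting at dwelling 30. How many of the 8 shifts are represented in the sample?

Consecutive selections differ by k = 59, so their shift numbers differ by 59 mod 8 = 3.
gcd(59, 8) = 1, so the sample visits 8/1 = 8 distinct residues mod 8.
Start 30 is shift 6; the shifts hit are 1, 2, 3, 4, 5, 6, 7, 8.

8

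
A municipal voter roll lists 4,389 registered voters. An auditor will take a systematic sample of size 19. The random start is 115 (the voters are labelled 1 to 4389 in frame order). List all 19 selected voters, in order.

115, 346, 577, 808, 1039, 1270, 1501, 1732, 1963, 2194, 2425, 2656, 2887, 3118, 3349, 3580, 3811, 4042, 4273

k = N/n = 4389/19 = 231
voter 1: 115
voter 2: 115 + 231 = 346
voter 3: 346 + 231 = 577
voter 4: 577 + 231 = 808
voter 5: 808 + 231 = 1039
voter 6: 1039 + 231 = 1270
voter 7: 1270 + 231 = 1501
voter 8: 1501 + 231 = 1732
voter 9: 1732 + 231 = 1963
voter 10: 1963 + 231 = 2194
voter 11: 2194 + 231 = 2425
voter 12: 2425 + 231 = 2656
voter 13: 2656 + 231 = 2887
voter 14: 2887 + 231 = 3118
voter 15: 3118 + 231 = 3349
voter 16: 3349 + 231 = 3580
voter 17: 3580 + 231 = 3811
voter 18: 3811 + 231 = 4042
voter 19: 4042 + 231 = 4273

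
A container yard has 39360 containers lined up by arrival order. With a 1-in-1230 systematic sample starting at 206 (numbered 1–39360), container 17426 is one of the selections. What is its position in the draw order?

15

k = 1230
position = (17426 − 206)/1230 + 1 = 17220/1230 + 1 = 14 + 1 = 15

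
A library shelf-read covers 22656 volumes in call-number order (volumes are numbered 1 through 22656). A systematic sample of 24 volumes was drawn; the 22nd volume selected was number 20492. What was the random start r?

668

k = 22656/24 = 944
r = 20492 − (22−1)×944 = 20492 − 19824 = 668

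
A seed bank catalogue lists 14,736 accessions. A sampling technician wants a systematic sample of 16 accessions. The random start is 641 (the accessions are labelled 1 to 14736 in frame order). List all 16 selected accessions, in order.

k = N/n = 14736/16 = 921
accession 1: 641
accession 2: 641 + 921 = 1562
accession 3: 1562 + 921 = 2483
accession 4: 2483 + 921 = 3404
accession 5: 3404 + 921 = 4325
accession 6: 4325 + 921 = 5246
accession 7: 5246 + 921 = 6167
accession 8: 6167 + 921 = 7088
accession 9: 7088 + 921 = 8009
accession 10: 8009 + 921 = 8930
accession 11: 8930 + 921 = 9851
accession 12: 9851 + 921 = 10772
accession 13: 10772 + 921 = 11693
accession 14: 11693 + 921 = 12614
accession 15: 12614 + 921 = 13535
accession 16: 13535 + 921 = 14456

641, 1562, 2483, 3404, 4325, 5246, 6167, 7088, 8009, 8930, 9851, 10772, 11693, 12614, 13535, 14456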